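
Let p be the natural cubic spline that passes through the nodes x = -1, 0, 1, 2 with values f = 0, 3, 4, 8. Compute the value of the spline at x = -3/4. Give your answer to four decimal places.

Let M_i = p''(x_i). Step sizes h_i = 1, 1, 1; slopes of the chords Δ_i = (y_(i+1) - y_i)/h_i = 3, 1, 4.
  1·M_0 + 4·M_1 + 1·M_2 = 6(Δ_1 - Δ_0) = -12
  1·M_1 + 4·M_2 + 1·M_3 = 6(Δ_2 - Δ_1) = 18
Natural end conditions: M_0 = M_3 = 0.
Hence M_0 = 0, M_1 = -22/5, M_2 = 28/5, M_3 = 0.
On [-1, 0], p(x) = 0 + 56/15·(x + 1) + 0·(x + 1)² - 11/15·(x + 1)³.
With (x + 1) = 1/4: p(-3/4) = 59/64.

0.9219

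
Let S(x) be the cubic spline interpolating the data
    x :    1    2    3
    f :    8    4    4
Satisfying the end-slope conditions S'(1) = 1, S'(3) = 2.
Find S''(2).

11

Put m_i = S'' at the i-th knot. Here h = (1, 1) and Δ = (-4, 0), so the interior equations h_(i-1)·m_(i-1) + 2(h_(i-1)+h_i)·m_i + h_i·m_(i+1) = 6(Δ_i − Δ_(i-1)) read
  1·m_0 + 4·m_1 + 1·m_2 = 6(Δ_1 - Δ_0) = 24
Clamped end conditions give two more equations: 2h_0·m_0 + h_0·m_1 = 6(Δ_0 - S'(1)) = -30 and h_1·m_1 + 2h_1·m_2 = 6(S'(3) - Δ_1) = 12.
Solving the tridiagonal system: m_0 = -41/2, m_1 = 11, m_2 = 1/2.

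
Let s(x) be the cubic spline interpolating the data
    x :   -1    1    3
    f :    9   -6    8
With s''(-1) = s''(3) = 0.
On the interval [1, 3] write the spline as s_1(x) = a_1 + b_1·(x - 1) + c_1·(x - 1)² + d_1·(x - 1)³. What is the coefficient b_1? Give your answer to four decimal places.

With σ_i denoting the second derivative at x_i, h_i = 2, 2, and Δ_i = (y_(i+1) − y_i)/h_i = -15/2, 7:
  2·σ_0 + 8·σ_1 + 2·σ_2 = 6(Δ_1 - Δ_0) = 87
Natural end conditions: σ_0 = σ_2 = 0.
Solving the tridiagonal system: σ_0 = 0, σ_1 = 87/8, σ_2 = 0.
On [1, 3], with s_1(x) = a_1 + b_1·(x - 1) + c_1·(x - 1)² + d_1·(x - 1)³: c_1 = σ_1/2 = 87/16, d_1 = (σ_2 - σ_1)/(6h_1) = -29/32, b_1 = Δ_1 - h_1(2σ_1 + σ_2)/6 = -1/4.

-0.2500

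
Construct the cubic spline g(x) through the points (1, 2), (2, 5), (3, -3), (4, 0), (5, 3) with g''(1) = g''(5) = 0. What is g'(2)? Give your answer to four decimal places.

-4.4643

Put M_i = g'' at the i-th knot. Here h = (1, 1, 1, 1) and Δ = (3, -8, 3, 3), so the interior equations h_(i-1)·M_(i-1) + 2(h_(i-1)+h_i)·M_i + h_i·M_(i+1) = 6(Δ_i − Δ_(i-1)) read
  1·M_0 + 4·M_1 + 1·M_2 = 6(Δ_1 - Δ_0) = -66
  1·M_1 + 4·M_2 + 1·M_3 = 6(Δ_2 - Δ_1) = 66
  1·M_2 + 4·M_3 + 1·M_4 = 6(Δ_3 - Δ_2) = 0
Natural end conditions: M_0 = M_4 = 0.
Solving the tridiagonal system: M_0 = 0, M_1 = -627/28, M_2 = 165/7, M_3 = -165/28, M_4 = 0.
On [2, 3], g'(x) = b_1 + 2c_1·(x - 2) + 3d_1·(x - 2)² with b_1 = Δ_1 - h_1(2M_1 + M_2)/6 = -125/28, c_1 = M_1/2 = -627/56, d_1 = (M_2 - M_1)/(6h_1) = 429/56. So g'(2) = -125/28.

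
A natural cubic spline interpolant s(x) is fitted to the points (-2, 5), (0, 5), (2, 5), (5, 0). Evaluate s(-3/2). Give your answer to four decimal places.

With M_i denoting the second derivative at x_i, h_i = 2, 2, 3, and Δ_i = (y_(i+1) − y_i)/h_i = 0, 0, -5/3:
  2·M_0 + 8·M_1 + 2·M_2 = 6(Δ_1 - Δ_0) = 0
  2·M_1 + 10·M_2 + 3·M_3 = 6(Δ_2 - Δ_1) = -10
Natural end conditions: M_0 = M_3 = 0.
Solving the tridiagonal system: M_0 = 0, M_1 = 5/19, M_2 = -20/19, M_3 = 0.
On [-2, 0], s(x) = 5 - 5/57·(x + 2) + 0·(x + 2)² + 5/228·(x + 2)³.
With (x + 2) = 1/2: s(-3/2) = 3015/608.

4.9589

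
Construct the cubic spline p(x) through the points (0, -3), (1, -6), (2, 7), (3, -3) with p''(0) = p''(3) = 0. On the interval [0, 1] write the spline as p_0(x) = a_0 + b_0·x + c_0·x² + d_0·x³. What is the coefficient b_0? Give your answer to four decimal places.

-8.8000

With σ_i denoting the second derivative at x_i, h_i = 1, 1, 1, and Δ_i = (y_(i+1) − y_i)/h_i = -3, 13, -10:
  1·σ_0 + 4·σ_1 + 1·σ_2 = 6(Δ_1 - Δ_0) = 96
  1·σ_1 + 4·σ_2 + 1·σ_3 = 6(Δ_2 - Δ_1) = -138
Natural end conditions: σ_0 = σ_3 = 0.
Forward elimination and back-substitution give σ_0 = 0, σ_1 = 174/5, σ_2 = -216/5, σ_3 = 0.
On [0, 1], with p_0(x) = a_0 + b_0·x + c_0·x² + d_0·x³: c_0 = σ_0/2 = 0, d_0 = (σ_1 - σ_0)/(6h_0) = 29/5, b_0 = Δ_0 - h_0(2σ_0 + σ_1)/6 = -44/5.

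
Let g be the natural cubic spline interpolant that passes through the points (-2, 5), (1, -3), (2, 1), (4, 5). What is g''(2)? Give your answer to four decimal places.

-2.8936

Let m_i = g''(x_i). Step sizes h_i = 3, 1, 2; slopes of the chords Δ_i = (y_(i+1) - y_i)/h_i = -8/3, 4, 2.
  3·m_0 + 8·m_1 + 1·m_2 = 6(Δ_1 - Δ_0) = 40
  1·m_1 + 6·m_2 + 2·m_3 = 6(Δ_2 - Δ_1) = -12
Natural end conditions: m_0 = m_3 = 0.
Solving the tridiagonal system: m_0 = 0, m_1 = 252/47, m_2 = -136/47, m_3 = 0.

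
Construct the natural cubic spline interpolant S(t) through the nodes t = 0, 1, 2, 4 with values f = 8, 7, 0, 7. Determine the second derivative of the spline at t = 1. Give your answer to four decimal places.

Put m_i = S'' at the i-th knot. Here h = (1, 1, 2) and Δ = (-1, -7, 7/2), so the interior equations h_(i-1)·m_(i-1) + 2(h_(i-1)+h_i)·m_i + h_i·m_(i+1) = 6(Δ_i − Δ_(i-1)) read
  1·m_0 + 4·m_1 + 1·m_2 = 6(Δ_1 - Δ_0) = -36
  1·m_1 + 6·m_2 + 2·m_3 = 6(Δ_2 - Δ_1) = 63
Natural end conditions: m_0 = m_3 = 0.
Hence m_0 = 0, m_1 = -279/23, m_2 = 288/23, m_3 = 0.

-12.1304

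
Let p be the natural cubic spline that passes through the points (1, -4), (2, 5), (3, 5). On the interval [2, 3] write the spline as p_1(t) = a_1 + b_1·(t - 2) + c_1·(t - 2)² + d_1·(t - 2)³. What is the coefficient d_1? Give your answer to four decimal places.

Write σ_i for p''(x_i). With h_i = 1, 1 and divided differences Δ_i = 9, 0, the continuity of p' gives the tridiagonal system
  1·σ_0 + 4·σ_1 + 1·σ_2 = 6(Δ_1 - Δ_0) = -54
Natural end conditions: σ_0 = σ_2 = 0.
Forward elimination and back-substitution give σ_0 = 0, σ_1 = -27/2, σ_2 = 0.
On [2, 3], with p_1(t) = a_1 + b_1·(t - 2) + c_1·(t - 2)² + d_1·(t - 2)³: c_1 = σ_1/2 = -27/4, d_1 = (σ_2 - σ_1)/(6h_1) = 9/4, b_1 = Δ_1 - h_1(2σ_1 + σ_2)/6 = 9/2.

2.2500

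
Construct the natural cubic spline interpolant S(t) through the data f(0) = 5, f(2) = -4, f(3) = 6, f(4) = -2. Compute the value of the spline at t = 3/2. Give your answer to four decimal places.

Put σ_i = S'' at the i-th knot. Here h = (2, 1, 1) and Δ = (-9/2, 10, -8), so the interior equations h_(i-1)·σ_(i-1) + 2(h_(i-1)+h_i)·σ_i + h_i·σ_(i+1) = 6(Δ_i − Δ_(i-1)) read
  2·σ_0 + 6·σ_1 + 1·σ_2 = 6(Δ_1 - Δ_0) = 87
  1·σ_1 + 4·σ_2 + 1·σ_3 = 6(Δ_2 - Δ_1) = -108
Natural end conditions: σ_0 = σ_3 = 0.
Solving the tridiagonal system: σ_0 = 0, σ_1 = 456/23, σ_2 = -735/23, σ_3 = 0.
On [0, 2], S(t) = 5 - 511/46·t + 0·t² + 38/23·t³.
With t = 3/2: S(3/2) = -140/23.

-6.0870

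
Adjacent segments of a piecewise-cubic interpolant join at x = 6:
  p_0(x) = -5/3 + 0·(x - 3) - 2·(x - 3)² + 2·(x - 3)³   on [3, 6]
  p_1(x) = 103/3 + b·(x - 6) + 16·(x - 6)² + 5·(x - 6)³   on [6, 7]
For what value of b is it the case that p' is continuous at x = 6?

42

p_0'(x) = 0 - 4·(x - 3) + 6·(x - 3)², so p_0'(6) = 42. On the right, p_1'(6) = b, so b = 42.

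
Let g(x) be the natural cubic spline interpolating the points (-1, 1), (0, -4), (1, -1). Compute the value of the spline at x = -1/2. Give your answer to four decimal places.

Put σ_i = g'' at the i-th knot. Here h = (1, 1) and Δ = (-5, 3), so the interior equations h_(i-1)·σ_(i-1) + 2(h_(i-1)+h_i)·σ_i + h_i·σ_(i+1) = 6(Δ_i − Δ_(i-1)) read
  1·σ_0 + 4·σ_1 + 1·σ_2 = 6(Δ_1 - Δ_0) = 48
Natural end conditions: σ_0 = σ_2 = 0.
Solving the tridiagonal system: σ_0 = 0, σ_1 = 12, σ_2 = 0.
On [-1, 0], g(x) = 1 - 7·(x + 1) + 0·(x + 1)² + 2·(x + 1)³.
With (x + 1) = 1/2: g(-1/2) = -9/4.

-2.2500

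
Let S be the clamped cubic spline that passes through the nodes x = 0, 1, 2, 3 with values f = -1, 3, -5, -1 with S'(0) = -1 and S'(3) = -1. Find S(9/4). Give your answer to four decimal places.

Let σ_i = S''(x_i). Step sizes h_i = 1, 1, 1; slopes of the chords Δ_i = (y_(i+1) - y_i)/h_i = 4, -8, 4.
  1·σ_0 + 4·σ_1 + 1·σ_2 = 6(Δ_1 - Δ_0) = -72
  1·σ_1 + 4·σ_2 + 1·σ_3 = 6(Δ_2 - Δ_1) = 72
Clamped end conditions give two more equations: 2h_0·σ_0 + h_0·σ_1 = 6(Δ_0 - S'(0)) = 30 and h_2·σ_2 + 2h_2·σ_3 = 6(S'(3) - Δ_2) = -30.
Hence σ_0 = 162/5, σ_1 = -174/5, σ_2 = 174/5, σ_3 = -162/5.
On [2, 3], S(x) = -5 - 11/5·(x - 2) + 87/5·(x - 2)² - 56/5·(x - 2)³.
With (x - 2) = 1/4: S(9/4) = -371/80.

-4.6375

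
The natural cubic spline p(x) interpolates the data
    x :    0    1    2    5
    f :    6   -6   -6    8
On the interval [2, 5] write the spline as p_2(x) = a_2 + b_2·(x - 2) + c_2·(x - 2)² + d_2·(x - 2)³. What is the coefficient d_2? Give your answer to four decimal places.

With M_i denoting the second derivative at x_i, h_i = 1, 1, 3, and Δ_i = (y_(i+1) − y_i)/h_i = -12, 0, 14/3:
  1·M_0 + 4·M_1 + 1·M_2 = 6(Δ_1 - Δ_0) = 72
  1·M_1 + 8·M_2 + 3·M_3 = 6(Δ_2 - Δ_1) = 28
Natural end conditions: M_0 = M_3 = 0.
Hence M_0 = 0, M_1 = 548/31, M_2 = 40/31, M_3 = 0.
On [2, 5], with p_2(x) = a_2 + b_2·(x - 2) + c_2·(x - 2)² + d_2·(x - 2)³: c_2 = M_2/2 = 20/31, d_2 = (M_3 - M_2)/(6h_2) = -20/279, b_2 = Δ_2 - h_2(2M_2 + M_3)/6 = 314/93.

-0.0717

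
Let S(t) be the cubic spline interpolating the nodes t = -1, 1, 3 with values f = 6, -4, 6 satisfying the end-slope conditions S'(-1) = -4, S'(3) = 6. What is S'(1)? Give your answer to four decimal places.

-0.5000

Write M_i for S''(x_i). With h_i = 2, 2 and divided differences Δ_i = -5, 5, the continuity of S' gives the tridiagonal system
  2·M_0 + 8·M_1 + 2·M_2 = 6(Δ_1 - Δ_0) = 60
Clamped end conditions give two more equations: 2h_0·M_0 + h_0·M_1 = 6(Δ_0 - S'(-1)) = -6 and h_1·M_1 + 2h_1·M_2 = 6(S'(3) - Δ_1) = 6.
Hence M_0 = -13/2, M_1 = 10, M_2 = -7/2.
On [1, 3], S'(t) = b_1 + 2c_1·(t - 1) + 3d_1·(t - 1)² with b_1 = Δ_1 - h_1(2M_1 + M_2)/6 = -1/2, c_1 = M_1/2 = 5, d_1 = (M_2 - M_1)/(6h_1) = -9/8. So S'(1) = -1/2.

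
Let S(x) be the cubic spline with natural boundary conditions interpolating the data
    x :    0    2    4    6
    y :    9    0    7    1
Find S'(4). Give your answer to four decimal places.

Let m_i = S''(x_i). Step sizes h_i = 2, 2, 2; slopes of the chords Δ_i = (y_(i+1) - y_i)/h_i = -9/2, 7/2, -3.
  2·m_0 + 8·m_1 + 2·m_2 = 6(Δ_1 - Δ_0) = 48
  2·m_1 + 8·m_2 + 2·m_3 = 6(Δ_2 - Δ_1) = -39
Natural end conditions: m_0 = m_3 = 0.
Forward elimination and back-substitution give m_0 = 0, m_1 = 77/10, m_2 = -34/5, m_3 = 0.
On [4, 6], S'(x) = b_2 + 2c_2·(x - 4) + 3d_2·(x - 4)² with b_2 = Δ_2 - h_2(2m_2 + m_3)/6 = 23/15, c_2 = m_2/2 = -17/5, d_2 = (m_3 - m_2)/(6h_2) = 17/30. So S'(4) = 23/15.

1.5333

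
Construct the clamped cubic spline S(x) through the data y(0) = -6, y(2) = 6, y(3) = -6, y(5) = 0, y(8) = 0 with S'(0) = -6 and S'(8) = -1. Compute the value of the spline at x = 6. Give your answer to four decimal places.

Let σ_i = S''(x_i). Step sizes h_i = 2, 1, 2, 3; slopes of the chords Δ_i = (y_(i+1) - y_i)/h_i = 6, -12, 3, 0.
  2·σ_0 + 6·σ_1 + 1·σ_2 = 6(Δ_1 - Δ_0) = -108
  1·σ_1 + 6·σ_2 + 2·σ_3 = 6(Δ_2 - Δ_1) = 90
  2·σ_2 + 10·σ_3 + 3·σ_4 = 6(Δ_3 - Δ_2) = -18
Clamped end conditions give two more equations: 2h_0·σ_0 + h_0·σ_1 = 6(Δ_0 - S'(0)) = 72 and h_3·σ_3 + 2h_3·σ_4 = 6(S'(8) - Δ_3) = -6.
Hence σ_0 = 5239/151, σ_1 = -5042/151, σ_2 = 3466/151, σ_3 = -1082/151, σ_4 = 390/151.
On [5, 8], S(x) = 0 + 887/151·(x - 5) - 541/151·(x - 5)² + 736/1359·(x - 5)³.
With (x - 5) = 1: S(6) = 3850/1359.

2.8330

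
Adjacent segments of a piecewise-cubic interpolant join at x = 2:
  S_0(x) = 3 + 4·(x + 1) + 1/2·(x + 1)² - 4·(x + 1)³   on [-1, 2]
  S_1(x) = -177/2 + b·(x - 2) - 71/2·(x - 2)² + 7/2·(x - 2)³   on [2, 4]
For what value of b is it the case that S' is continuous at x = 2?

S_0'(x) = 4 + 1·(x + 1) - 12·(x + 1)², so S_0'(2) = -101. On the right, S_1'(2) = b, so b = -101.

-101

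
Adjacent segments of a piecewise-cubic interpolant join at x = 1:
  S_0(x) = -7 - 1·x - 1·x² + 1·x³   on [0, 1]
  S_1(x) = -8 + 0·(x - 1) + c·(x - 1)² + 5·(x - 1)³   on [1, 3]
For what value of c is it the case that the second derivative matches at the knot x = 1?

S_0''(x) = -2 + 6·x, so S_0''(1) = 4. On the right, S_1''(1) = 2c, so c = 2.

2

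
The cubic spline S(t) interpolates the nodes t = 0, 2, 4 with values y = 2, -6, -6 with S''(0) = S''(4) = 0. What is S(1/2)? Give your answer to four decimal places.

-0.4688

Let m_i = S''(x_i). Step sizes h_i = 2, 2; slopes of the chords Δ_i = (y_(i+1) - y_i)/h_i = -4, 0.
  2·m_0 + 8·m_1 + 2·m_2 = 6(Δ_1 - Δ_0) = 24
Natural end conditions: m_0 = m_2 = 0.
Hence m_0 = 0, m_1 = 3, m_2 = 0.
On [0, 2], S(t) = 2 - 5·t + 0·t² + 1/4·t³.
With t = 1/2: S(1/2) = -15/32.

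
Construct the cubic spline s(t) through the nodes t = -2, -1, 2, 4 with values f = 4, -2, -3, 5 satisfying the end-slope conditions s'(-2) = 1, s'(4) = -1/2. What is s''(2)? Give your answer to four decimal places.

Put m_i = s'' at the i-th knot. Here h = (1, 3, 2) and Δ = (-6, -1/3, 4), so the interior equations h_(i-1)·m_(i-1) + 2(h_(i-1)+h_i)·m_i + h_i·m_(i+1) = 6(Δ_i − Δ_(i-1)) read
  1·m_0 + 8·m_1 + 3·m_2 = 6(Δ_1 - Δ_0) = 34
  3·m_1 + 10·m_2 + 2·m_3 = 6(Δ_2 - Δ_1) = 26
Clamped end conditions give two more equations: 2h_0·m_0 + h_0·m_1 = 6(Δ_0 - s'(-2)) = -42 and h_2·m_2 + 2h_2·m_3 = 6(s'(4) - Δ_2) = -27.
Solving the tridiagonal system: m_0 = -1889/78, m_1 = 251/39, m_2 = 175/78, m_3 = -307/39.

2.2436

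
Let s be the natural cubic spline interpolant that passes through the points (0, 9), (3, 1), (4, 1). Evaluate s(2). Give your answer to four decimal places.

Put σ_i = s'' at the i-th knot. Here h = (3, 1) and Δ = (-8/3, 0), so the interior equations h_(i-1)·σ_(i-1) + 2(h_(i-1)+h_i)·σ_i + h_i·σ_(i+1) = 6(Δ_i − Δ_(i-1)) read
  3·σ_0 + 8·σ_1 + 1·σ_2 = 6(Δ_1 - Δ_0) = 16
Natural end conditions: σ_0 = σ_2 = 0.
Solving the tridiagonal system: σ_0 = 0, σ_1 = 2, σ_2 = 0.
On [0, 3], s(x) = 9 - 11/3·x + 0·x² + 1/9·x³.
With x = 2: s(2) = 23/9.

2.5556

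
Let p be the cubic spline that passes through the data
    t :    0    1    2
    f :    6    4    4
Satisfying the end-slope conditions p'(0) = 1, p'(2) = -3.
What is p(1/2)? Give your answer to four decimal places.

Write M_i for p''(x_i). With h_i = 1, 1 and divided differences Δ_i = -2, 0, the continuity of p' gives the tridiagonal system
  1·M_0 + 4·M_1 + 1·M_2 = 6(Δ_1 - Δ_0) = 12
Clamped end conditions give two more equations: 2h_0·M_0 + h_0·M_1 = 6(Δ_0 - p'(0)) = -18 and h_1·M_1 + 2h_1·M_2 = 6(p'(2) - Δ_1) = -18.
Solving the tridiagonal system: M_0 = -14, M_1 = 10, M_2 = -14.
On [0, 1], p(t) = 6 + 1·t - 7·t² + 4·t³.
With t = 1/2: p(1/2) = 21/4.

5.2500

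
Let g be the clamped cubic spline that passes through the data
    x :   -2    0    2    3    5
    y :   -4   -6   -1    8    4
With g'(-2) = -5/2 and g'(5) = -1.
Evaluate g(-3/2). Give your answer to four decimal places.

-4.9795

With m_i denoting the second derivative at x_i, h_i = 2, 2, 1, 2, and Δ_i = (y_(i+1) − y_i)/h_i = -1, 5/2, 9, -2:
  2·m_0 + 8·m_1 + 2·m_2 = 6(Δ_1 - Δ_0) = 21
  2·m_1 + 6·m_2 + 1·m_3 = 6(Δ_2 - Δ_1) = 39
  1·m_2 + 6·m_3 + 2·m_4 = 6(Δ_3 - Δ_2) = -66
Clamped end conditions give two more equations: 2h_0·m_0 + h_0·m_1 = 6(Δ_0 - g'(-2)) = 9 and h_3·m_3 + 2h_3·m_4 = 6(g'(5) - Δ_3) = 6.
Hence m_0 = 291/122, m_1 = -33/122, m_2 = 561/61, m_3 = -954/61, m_4 = 1137/122.
On [-2, 0], g(x) = -4 - 5/2·(x + 2) + 291/244·(x + 2)² - 27/122·(x + 2)³.
With (x + 2) = 1/2: g(-3/2) = -1215/244.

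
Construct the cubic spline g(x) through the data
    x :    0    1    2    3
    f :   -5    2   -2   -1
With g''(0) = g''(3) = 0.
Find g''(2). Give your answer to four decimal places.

Put M_i = g'' at the i-th knot. Here h = (1, 1, 1) and Δ = (7, -4, 1), so the interior equations h_(i-1)·M_(i-1) + 2(h_(i-1)+h_i)·M_i + h_i·M_(i+1) = 6(Δ_i − Δ_(i-1)) read
  1·M_0 + 4·M_1 + 1·M_2 = 6(Δ_1 - Δ_0) = -66
  1·M_1 + 4·M_2 + 1·M_3 = 6(Δ_2 - Δ_1) = 30
Natural end conditions: M_0 = M_3 = 0.
Solving the tridiagonal system: M_0 = 0, M_1 = -98/5, M_2 = 62/5, M_3 = 0.

12.4000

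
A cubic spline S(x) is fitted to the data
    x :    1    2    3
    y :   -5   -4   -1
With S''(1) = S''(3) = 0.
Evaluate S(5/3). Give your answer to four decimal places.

-4.5185

With m_i denoting the second derivative at x_i, h_i = 1, 1, and Δ_i = (y_(i+1) − y_i)/h_i = 1, 3:
  1·m_0 + 4·m_1 + 1·m_2 = 6(Δ_1 - Δ_0) = 12
Natural end conditions: m_0 = m_2 = 0.
Solving the tridiagonal system: m_0 = 0, m_1 = 3, m_2 = 0.
On [1, 2], S(x) = -5 + 1/2·(x - 1) + 0·(x - 1)² + 1/2·(x - 1)³.
With (x - 1) = 2/3: S(5/3) = -122/27.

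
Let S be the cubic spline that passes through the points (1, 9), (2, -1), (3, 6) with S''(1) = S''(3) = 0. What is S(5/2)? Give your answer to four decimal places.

With σ_i denoting the second derivative at x_i, h_i = 1, 1, and Δ_i = (y_(i+1) − y_i)/h_i = -10, 7:
  1·σ_0 + 4·σ_1 + 1·σ_2 = 6(Δ_1 - Δ_0) = 102
Natural end conditions: σ_0 = σ_2 = 0.
Solving the tridiagonal system: σ_0 = 0, σ_1 = 51/2, σ_2 = 0.
On [2, 3], S(x) = -1 - 3/2·(x - 2) + 51/4·(x - 2)² - 17/4·(x - 2)³.
With (x - 2) = 1/2: S(5/2) = 29/32.

0.9063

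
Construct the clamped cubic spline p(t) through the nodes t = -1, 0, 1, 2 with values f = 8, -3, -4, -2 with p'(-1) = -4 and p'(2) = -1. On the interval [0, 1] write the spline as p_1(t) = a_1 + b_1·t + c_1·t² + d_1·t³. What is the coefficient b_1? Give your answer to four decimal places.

-8.8000

Put M_i = p'' at the i-th knot. Here h = (1, 1, 1) and Δ = (-11, -1, 2), so the interior equations h_(i-1)·M_(i-1) + 2(h_(i-1)+h_i)·M_i + h_i·M_(i+1) = 6(Δ_i − Δ_(i-1)) read
  1·M_0 + 4·M_1 + 1·M_2 = 6(Δ_1 - Δ_0) = 60
  1·M_1 + 4·M_2 + 1·M_3 = 6(Δ_2 - Δ_1) = 18
Clamped end conditions give two more equations: 2h_0·M_0 + h_0·M_1 = 6(Δ_0 - p'(-1)) = -42 and h_2·M_2 + 2h_2·M_3 = 6(p'(2) - Δ_2) = -18.
Hence M_0 = -162/5, M_1 = 114/5, M_2 = 6/5, M_3 = -48/5.
On [0, 1], with p_1(t) = a_1 + b_1·t + c_1·t² + d_1·t³: c_1 = M_1/2 = 57/5, d_1 = (M_2 - M_1)/(6h_1) = -18/5, b_1 = Δ_1 - h_1(2M_1 + M_2)/6 = -44/5.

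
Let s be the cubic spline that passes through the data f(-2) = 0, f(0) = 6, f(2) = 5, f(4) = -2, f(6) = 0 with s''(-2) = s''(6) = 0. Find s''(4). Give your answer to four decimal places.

Put M_i = s'' at the i-th knot. Here h = (2, 2, 2, 2) and Δ = (3, -1/2, -7/2, 1), so the interior equations h_(i-1)·M_(i-1) + 2(h_(i-1)+h_i)·M_i + h_i·M_(i+1) = 6(Δ_i − Δ_(i-1)) read
  2·M_0 + 8·M_1 + 2·M_2 = 6(Δ_1 - Δ_0) = -21
  2·M_1 + 8·M_2 + 2·M_3 = 6(Δ_2 - Δ_1) = -18
  2·M_2 + 8·M_3 + 2·M_4 = 6(Δ_3 - Δ_2) = 27
Natural end conditions: M_0 = M_4 = 0.
Solving: M_0 = 0, M_1 = -27/14, M_2 = -39/14, M_3 = 57/14, M_4 = 0.

4.0714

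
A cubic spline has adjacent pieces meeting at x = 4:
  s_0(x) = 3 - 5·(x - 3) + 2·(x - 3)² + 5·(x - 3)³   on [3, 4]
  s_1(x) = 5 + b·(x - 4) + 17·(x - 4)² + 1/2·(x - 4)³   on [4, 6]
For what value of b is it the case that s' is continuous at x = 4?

14

s_0'(x) = -5 + 4·(x - 3) + 15·(x - 3)², so s_0'(4) = 14. On the right, s_1'(4) = b, so b = 14.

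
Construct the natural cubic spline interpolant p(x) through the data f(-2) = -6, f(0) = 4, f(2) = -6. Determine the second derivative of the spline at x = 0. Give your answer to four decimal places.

Put M_i = p'' at the i-th knot. Here h = (2, 2) and Δ = (5, -5), so the interior equations h_(i-1)·M_(i-1) + 2(h_(i-1)+h_i)·M_i + h_i·M_(i+1) = 6(Δ_i − Δ_(i-1)) read
  2·M_0 + 8·M_1 + 2·M_2 = 6(Δ_1 - Δ_0) = -60
Natural end conditions: M_0 = M_2 = 0.
Solving: M_0 = 0, M_1 = -15/2, M_2 = 0.

-7.5000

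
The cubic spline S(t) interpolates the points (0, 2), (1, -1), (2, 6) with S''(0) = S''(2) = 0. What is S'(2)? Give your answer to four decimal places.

9.5000

Put M_i = S'' at the i-th knot. Here h = (1, 1) and Δ = (-3, 7), so the interior equations h_(i-1)·M_(i-1) + 2(h_(i-1)+h_i)·M_i + h_i·M_(i+1) = 6(Δ_i − Δ_(i-1)) read
  1·M_0 + 4·M_1 + 1·M_2 = 6(Δ_1 - Δ_0) = 60
Natural end conditions: M_0 = M_2 = 0.
Hence M_0 = 0, M_1 = 15, M_2 = 0.
On [1, 2], S'(t) = b_1 + 2c_1·(t - 1) + 3d_1·(t - 1)² with b_1 = Δ_1 - h_1(2M_1 + M_2)/6 = 2, c_1 = M_1/2 = 15/2, d_1 = (M_2 - M_1)/(6h_1) = -5/2. So S'(2) = 19/2.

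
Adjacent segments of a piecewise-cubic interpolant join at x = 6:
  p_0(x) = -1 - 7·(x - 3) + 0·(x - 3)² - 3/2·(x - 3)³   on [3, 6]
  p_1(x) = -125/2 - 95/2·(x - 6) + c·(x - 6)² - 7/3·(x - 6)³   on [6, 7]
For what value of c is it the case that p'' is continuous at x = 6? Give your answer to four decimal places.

-13.5000

p_0''(x) = 0 - 9·(x - 3), so p_0''(6) = -27. On the right, p_1''(6) = 2c, so c = -27/2.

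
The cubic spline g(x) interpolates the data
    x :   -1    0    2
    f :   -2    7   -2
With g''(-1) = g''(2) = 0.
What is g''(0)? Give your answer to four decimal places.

With M_i denoting the second derivative at x_i, h_i = 1, 2, and Δ_i = (y_(i+1) − y_i)/h_i = 9, -9/2:
  1·M_0 + 6·M_1 + 2·M_2 = 6(Δ_1 - Δ_0) = -81
Natural end conditions: M_0 = M_2 = 0.
Forward elimination and back-substitution give M_0 = 0, M_1 = -27/2, M_2 = 0.

-13.5000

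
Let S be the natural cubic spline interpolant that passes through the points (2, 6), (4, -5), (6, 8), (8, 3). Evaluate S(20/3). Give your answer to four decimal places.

8.7037

Put m_i = S'' at the i-th knot. Here h = (2, 2, 2) and Δ = (-11/2, 13/2, -5/2), so the interior equations h_(i-1)·m_(i-1) + 2(h_(i-1)+h_i)·m_i + h_i·m_(i+1) = 6(Δ_i − Δ_(i-1)) read
  2·m_0 + 8·m_1 + 2·m_2 = 6(Δ_1 - Δ_0) = 72
  2·m_1 + 8·m_2 + 2·m_3 = 6(Δ_2 - Δ_1) = -54
Natural end conditions: m_0 = m_3 = 0.
Solving: m_0 = 0, m_1 = 57/5, m_2 = -48/5, m_3 = 0.
On [6, 8], S(t) = 8 + 39/10·(t - 6) - 24/5·(t - 6)² + 4/5·(t - 6)³.
With (t - 6) = 2/3: S(20/3) = 235/27.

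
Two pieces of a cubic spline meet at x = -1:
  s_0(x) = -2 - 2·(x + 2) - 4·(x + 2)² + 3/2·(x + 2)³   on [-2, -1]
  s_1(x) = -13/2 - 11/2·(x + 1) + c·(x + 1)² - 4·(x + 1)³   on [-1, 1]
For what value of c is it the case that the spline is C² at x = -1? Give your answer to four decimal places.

s_0''(x) = -8 + 9·(x + 2), so s_0''(-1) = 1. On the right, s_1''(-1) = 2c, so c = 1/2.

0.5000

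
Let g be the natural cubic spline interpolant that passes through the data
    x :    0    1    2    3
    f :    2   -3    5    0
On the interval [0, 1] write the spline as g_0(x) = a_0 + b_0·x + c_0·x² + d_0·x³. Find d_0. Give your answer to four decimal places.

4.3333

Let M_i = g''(x_i). Step sizes h_i = 1, 1, 1; slopes of the chords Δ_i = (y_(i+1) - y_i)/h_i = -5, 8, -5.
  1·M_0 + 4·M_1 + 1·M_2 = 6(Δ_1 - Δ_0) = 78
  1·M_1 + 4·M_2 + 1·M_3 = 6(Δ_2 - Δ_1) = -78
Natural end conditions: M_0 = M_3 = 0.
Hence M_0 = 0, M_1 = 26, M_2 = -26, M_3 = 0.
On [0, 1], with g_0(x) = a_0 + b_0·x + c_0·x² + d_0·x³: c_0 = M_0/2 = 0, d_0 = (M_1 - M_0)/(6h_0) = 13/3, b_0 = Δ_0 - h_0(2M_0 + M_1)/6 = -28/3.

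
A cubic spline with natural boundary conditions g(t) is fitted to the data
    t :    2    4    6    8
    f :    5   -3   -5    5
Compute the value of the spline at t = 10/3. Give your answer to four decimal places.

-0.6296

Put M_i = g'' at the i-th knot. Here h = (2, 2, 2) and Δ = (-4, -1, 5), so the interior equations h_(i-1)·M_(i-1) + 2(h_(i-1)+h_i)·M_i + h_i·M_(i+1) = 6(Δ_i − Δ_(i-1)) read
  2·M_0 + 8·M_1 + 2·M_2 = 6(Δ_1 - Δ_0) = 18
  2·M_1 + 8·M_2 + 2·M_3 = 6(Δ_2 - Δ_1) = 36
Natural end conditions: M_0 = M_3 = 0.
Hence M_0 = 0, M_1 = 6/5, M_2 = 21/5, M_3 = 0.
On [2, 4], g(t) = 5 - 22/5·(t - 2) + 0·(t - 2)² + 1/10·(t - 2)³.
With (t - 2) = 4/3: g(10/3) = -17/27.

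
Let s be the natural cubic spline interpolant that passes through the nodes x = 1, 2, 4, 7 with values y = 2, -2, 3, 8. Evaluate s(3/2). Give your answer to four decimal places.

Write M_i for s''(x_i). With h_i = 1, 2, 3 and divided differences Δ_i = -4, 5/2, 5/3, the continuity of s' gives the tridiagonal system
  1·M_0 + 6·M_1 + 2·M_2 = 6(Δ_1 - Δ_0) = 39
  2·M_1 + 10·M_2 + 3·M_3 = 6(Δ_2 - Δ_1) = -5
Natural end conditions: M_0 = M_3 = 0.
Forward elimination and back-substitution give M_0 = 0, M_1 = 50/7, M_2 = -27/14, M_3 = 0.
On [1, 2], s(x) = 2 - 109/21·(x - 1) + 0·(x - 1)² + 25/21·(x - 1)³.
With (x - 1) = 1/2: s(3/2) = -25/56.

-0.4464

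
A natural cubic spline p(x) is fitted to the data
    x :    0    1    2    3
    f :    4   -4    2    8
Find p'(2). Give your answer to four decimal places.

With M_i denoting the second derivative at x_i, h_i = 1, 1, 1, and Δ_i = (y_(i+1) − y_i)/h_i = -8, 6, 6:
  1·M_0 + 4·M_1 + 1·M_2 = 6(Δ_1 - Δ_0) = 84
  1·M_1 + 4·M_2 + 1·M_3 = 6(Δ_2 - Δ_1) = 0
Natural end conditions: M_0 = M_3 = 0.
Solving the tridiagonal system: M_0 = 0, M_1 = 112/5, M_2 = -28/5, M_3 = 0.
On [2, 3], p'(x) = b_2 + 2c_2·(x - 2) + 3d_2·(x - 2)² with b_2 = Δ_2 - h_2(2M_2 + M_3)/6 = 118/15, c_2 = M_2/2 = -14/5, d_2 = (M_3 - M_2)/(6h_2) = 14/15. So p'(2) = 118/15.

7.8667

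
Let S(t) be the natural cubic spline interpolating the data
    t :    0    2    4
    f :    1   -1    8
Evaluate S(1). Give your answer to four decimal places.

-1.0313

With M_i denoting the second derivative at x_i, h_i = 2, 2, and Δ_i = (y_(i+1) − y_i)/h_i = -1, 9/2:
  2·M_0 + 8·M_1 + 2·M_2 = 6(Δ_1 - Δ_0) = 33
Natural end conditions: M_0 = M_2 = 0.
Solving the tridiagonal system: M_0 = 0, M_1 = 33/8, M_2 = 0.
On [0, 2], S(t) = 1 - 19/8·t + 0·t² + 11/32·t³.
With t = 1: S(1) = -33/32.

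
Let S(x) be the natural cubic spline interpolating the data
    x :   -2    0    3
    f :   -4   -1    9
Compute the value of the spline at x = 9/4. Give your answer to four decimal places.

Write m_i for S''(x_i). With h_i = 2, 3 and divided differences Δ_i = 3/2, 10/3, the continuity of S' gives the tridiagonal system
  2·m_0 + 10·m_1 + 3·m_2 = 6(Δ_1 - Δ_0) = 11
Natural end conditions: m_0 = m_2 = 0.
Solving the tridiagonal system: m_0 = 0, m_1 = 11/10, m_2 = 0.
On [0, 3], S(x) = -1 + 67/30·x + 11/20·x² - 11/180·x³.
With x = 9/4: S(9/4) = 1565/256.

6.1133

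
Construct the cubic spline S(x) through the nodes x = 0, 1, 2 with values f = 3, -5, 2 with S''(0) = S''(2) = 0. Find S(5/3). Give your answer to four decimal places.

-1.4444

Put M_i = S'' at the i-th knot. Here h = (1, 1) and Δ = (-8, 7), so the interior equations h_(i-1)·M_(i-1) + 2(h_(i-1)+h_i)·M_i + h_i·M_(i+1) = 6(Δ_i − Δ_(i-1)) read
  1·M_0 + 4·M_1 + 1·M_2 = 6(Δ_1 - Δ_0) = 90
Natural end conditions: M_0 = M_2 = 0.
Hence M_0 = 0, M_1 = 45/2, M_2 = 0.
On [1, 2], S(x) = -5 - 1/2·(x - 1) + 45/4·(x - 1)² - 15/4·(x - 1)³.
With (x - 1) = 2/3: S(5/3) = -13/9.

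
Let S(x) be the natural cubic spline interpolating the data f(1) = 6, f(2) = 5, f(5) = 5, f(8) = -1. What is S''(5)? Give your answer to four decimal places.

-1.3103

Put M_i = S'' at the i-th knot. Here h = (1, 3, 3) and Δ = (-1, 0, -2), so the interior equations h_(i-1)·M_(i-1) + 2(h_(i-1)+h_i)·M_i + h_i·M_(i+1) = 6(Δ_i − Δ_(i-1)) read
  1·M_0 + 8·M_1 + 3·M_2 = 6(Δ_1 - Δ_0) = 6
  3·M_1 + 12·M_2 + 3·M_3 = 6(Δ_2 - Δ_1) = -12
Natural end conditions: M_0 = M_3 = 0.
Hence M_0 = 0, M_1 = 36/29, M_2 = -38/29, M_3 = 0.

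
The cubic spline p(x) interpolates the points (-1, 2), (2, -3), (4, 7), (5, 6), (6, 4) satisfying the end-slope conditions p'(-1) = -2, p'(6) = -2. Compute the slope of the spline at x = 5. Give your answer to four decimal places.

Put m_i = p'' at the i-th knot. Here h = (3, 2, 1, 1) and Δ = (-5/3, 5, -1, -2), so the interior equations h_(i-1)·m_(i-1) + 2(h_(i-1)+h_i)·m_i + h_i·m_(i+1) = 6(Δ_i − Δ_(i-1)) read
  3·m_0 + 10·m_1 + 2·m_2 = 6(Δ_1 - Δ_0) = 40
  2·m_1 + 6·m_2 + 1·m_3 = 6(Δ_2 - Δ_1) = -36
  1·m_2 + 4·m_3 + 1·m_4 = 6(Δ_3 - Δ_2) = -6
Clamped end conditions give two more equations: 2h_0·m_0 + h_0·m_1 = 6(Δ_0 - p'(-1)) = 2 and h_3·m_3 + 2h_3·m_4 = 6(p'(6) - Δ_3) = 0.
Solving: m_0 = -229/78, m_1 = 85/13, m_2 = -431/52, m_3 = 17/26, m_4 = -17/52.
On [5, 6], p'(x) = b_3 + 2c_3·(x - 5) + 3d_3·(x - 5)² with b_3 = Δ_3 - h_3(2m_3 + m_4)/6 = -225/104, c_3 = m_3/2 = 17/52, d_3 = (m_4 - m_3)/(6h_3) = -17/104. So p'(5) = -225/104.

-2.1635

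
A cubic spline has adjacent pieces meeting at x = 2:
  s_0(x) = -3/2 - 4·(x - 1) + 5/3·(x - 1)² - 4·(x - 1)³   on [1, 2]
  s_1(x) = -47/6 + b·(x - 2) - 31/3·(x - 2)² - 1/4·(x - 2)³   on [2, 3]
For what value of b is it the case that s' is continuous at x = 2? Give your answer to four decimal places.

-12.6667

s_0'(x) = -4 + 10/3·(x - 1) - 12·(x - 1)², so s_0'(2) = -38/3. On the right, s_1'(2) = b, so b = -38/3.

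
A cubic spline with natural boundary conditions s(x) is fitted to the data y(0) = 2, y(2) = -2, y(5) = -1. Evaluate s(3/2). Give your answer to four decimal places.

-1.3063

Write M_i for s''(x_i). With h_i = 2, 3 and divided differences Δ_i = -2, 1/3, the continuity of s' gives the tridiagonal system
  2·M_0 + 10·M_1 + 3·M_2 = 6(Δ_1 - Δ_0) = 14
Natural end conditions: M_0 = M_2 = 0.
Hence M_0 = 0, M_1 = 7/5, M_2 = 0.
On [0, 2], s(x) = 2 - 37/15·x + 0·x² + 7/60·x³.
With x = 3/2: s(3/2) = -209/160.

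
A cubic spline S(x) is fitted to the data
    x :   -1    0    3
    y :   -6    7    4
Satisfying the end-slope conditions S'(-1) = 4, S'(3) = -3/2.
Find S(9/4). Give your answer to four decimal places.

With σ_i denoting the second derivative at x_i, h_i = 1, 3, and Δ_i = (y_(i+1) − y_i)/h_i = 13, -1:
  1·σ_0 + 8·σ_1 + 3·σ_2 = 6(Δ_1 - Δ_0) = -84
Clamped end conditions give two more equations: 2h_0·σ_0 + h_0·σ_1 = 6(Δ_0 - S'(-1)) = 54 and h_1·σ_1 + 2h_1·σ_2 = 6(S'(3) - Δ_1) = -3.
Solving the tridiagonal system: σ_0 = 289/8, σ_1 = -73/4, σ_2 = 69/8.
On [0, 3], S(x) = 7 + 207/16·x - 73/8·x² + 215/144·x³.
With x = 9/4: S(9/4) = 7087/1024.

6.9209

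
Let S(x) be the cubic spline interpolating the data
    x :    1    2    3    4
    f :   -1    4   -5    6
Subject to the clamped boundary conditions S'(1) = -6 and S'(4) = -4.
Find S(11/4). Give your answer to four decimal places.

Write σ_i for S''(x_i). With h_i = 1, 1, 1 and divided differences Δ_i = 5, -9, 11, the continuity of S' gives the tridiagonal system
  1·σ_0 + 4·σ_1 + 1·σ_2 = 6(Δ_1 - Δ_0) = -84
  1·σ_1 + 4·σ_2 + 1·σ_3 = 6(Δ_2 - Δ_1) = 120
Clamped end conditions give two more equations: 2h_0·σ_0 + h_0·σ_1 = 6(Δ_0 - S'(1)) = 66 and h_2·σ_2 + 2h_2·σ_3 = 6(S'(4) - Δ_2) = -90.
Hence σ_0 = 878/15, σ_1 = -766/15, σ_2 = 926/15, σ_3 = -1138/15.
On [2, 3], S(x) = 4 - 34/15·(x - 2) - 383/15·(x - 2)² + 94/5·(x - 2)³.
With (x - 2) = 3/4: S(11/4) = -661/160.

-4.1313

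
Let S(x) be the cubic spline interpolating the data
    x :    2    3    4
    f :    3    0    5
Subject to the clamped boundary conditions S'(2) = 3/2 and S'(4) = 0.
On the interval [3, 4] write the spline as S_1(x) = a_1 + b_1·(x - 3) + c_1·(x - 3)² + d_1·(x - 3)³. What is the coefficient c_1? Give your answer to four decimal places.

With M_i denoting the second derivative at x_i, h_i = 1, 1, and Δ_i = (y_(i+1) − y_i)/h_i = -3, 5:
  1·M_0 + 4·M_1 + 1·M_2 = 6(Δ_1 - Δ_0) = 48
Clamped end conditions give two more equations: 2h_0·M_0 + h_0·M_1 = 6(Δ_0 - S'(2)) = -27 and h_1·M_1 + 2h_1·M_2 = 6(S'(4) - Δ_1) = -30.
Solving: M_0 = -105/4, M_1 = 51/2, M_2 = -111/4.
On [3, 4], with S_1(x) = a_1 + b_1·(x - 3) + c_1·(x - 3)² + d_1·(x - 3)³: c_1 = M_1/2 = 51/4, d_1 = (M_2 - M_1)/(6h_1) = -71/8, b_1 = Δ_1 - h_1(2M_1 + M_2)/6 = 9/8.

12.7500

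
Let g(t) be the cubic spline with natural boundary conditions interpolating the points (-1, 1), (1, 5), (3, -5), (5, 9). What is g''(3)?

11

Let m_i = g''(x_i). Step sizes h_i = 2, 2, 2; slopes of the chords Δ_i = (y_(i+1) - y_i)/h_i = 2, -5, 7.
  2·m_0 + 8·m_1 + 2·m_2 = 6(Δ_1 - Δ_0) = -42
  2·m_1 + 8·m_2 + 2·m_3 = 6(Δ_2 - Δ_1) = 72
Natural end conditions: m_0 = m_3 = 0.
Forward elimination and back-substitution give m_0 = 0, m_1 = -8, m_2 = 11, m_3 = 0.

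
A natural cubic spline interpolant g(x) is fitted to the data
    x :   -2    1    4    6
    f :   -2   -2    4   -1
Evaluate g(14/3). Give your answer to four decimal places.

Write m_i for g''(x_i). With h_i = 3, 3, 2 and divided differences Δ_i = 0, 2, -5/2, the continuity of g' gives the tridiagonal system
  3·m_0 + 12·m_1 + 3·m_2 = 6(Δ_1 - Δ_0) = 12
  3·m_1 + 10·m_2 + 2·m_3 = 6(Δ_2 - Δ_1) = -27
Natural end conditions: m_0 = m_3 = 0.
Solving the tridiagonal system: m_0 = 0, m_1 = 67/37, m_2 = -120/37, m_3 = 0.
On [4, 6], g(x) = 4 - 25/74·(x - 4) - 60/37·(x - 4)² + 10/37·(x - 4)³.
With (x - 4) = 2/3: g(14/3) = 3131/999.

3.1341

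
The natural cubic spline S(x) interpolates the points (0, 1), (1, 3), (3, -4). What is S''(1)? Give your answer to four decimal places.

Write M_i for S''(x_i). With h_i = 1, 2 and divided differences Δ_i = 2, -7/2, the continuity of S' gives the tridiagonal system
  1·M_0 + 6·M_1 + 2·M_2 = 6(Δ_1 - Δ_0) = -33
Natural end conditions: M_0 = M_2 = 0.
Solving: M_0 = 0, M_1 = -11/2, M_2 = 0.

-5.5000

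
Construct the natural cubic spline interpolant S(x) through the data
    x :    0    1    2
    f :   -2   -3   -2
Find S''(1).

3

Put σ_i = S'' at the i-th knot. Here h = (1, 1) and Δ = (-1, 1), so the interior equations h_(i-1)·σ_(i-1) + 2(h_(i-1)+h_i)·σ_i + h_i·σ_(i+1) = 6(Δ_i − Δ_(i-1)) read
  1·σ_0 + 4·σ_1 + 1·σ_2 = 6(Δ_1 - Δ_0) = 12
Natural end conditions: σ_0 = σ_2 = 0.
Forward elimination and back-substitution give σ_0 = 0, σ_1 = 3, σ_2 = 0.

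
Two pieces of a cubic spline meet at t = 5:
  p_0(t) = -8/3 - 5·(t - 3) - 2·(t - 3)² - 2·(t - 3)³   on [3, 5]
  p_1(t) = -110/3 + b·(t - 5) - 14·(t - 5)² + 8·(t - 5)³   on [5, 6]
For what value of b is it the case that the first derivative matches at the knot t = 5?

p_0'(t) = -5 - 4·(t - 3) - 6·(t - 3)², so p_0'(5) = -37. On the right, p_1'(5) = b, so b = -37.

-37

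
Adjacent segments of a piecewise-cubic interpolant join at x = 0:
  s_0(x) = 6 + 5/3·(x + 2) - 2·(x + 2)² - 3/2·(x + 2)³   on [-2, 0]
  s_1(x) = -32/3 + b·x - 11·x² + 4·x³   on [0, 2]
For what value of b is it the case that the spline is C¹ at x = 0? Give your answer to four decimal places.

s_0'(x) = 5/3 - 4·(x + 2) - 9/2·(x + 2)², so s_0'(0) = -73/3. On the right, s_1'(0) = b, so b = -73/3.

-24.3333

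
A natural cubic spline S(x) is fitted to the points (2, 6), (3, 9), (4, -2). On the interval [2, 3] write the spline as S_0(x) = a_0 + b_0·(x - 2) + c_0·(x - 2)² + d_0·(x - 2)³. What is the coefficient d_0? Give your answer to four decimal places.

Let m_i = S''(x_i). Step sizes h_i = 1, 1; slopes of the chords Δ_i = (y_(i+1) - y_i)/h_i = 3, -11.
  1·m_0 + 4·m_1 + 1·m_2 = 6(Δ_1 - Δ_0) = -84
Natural end conditions: m_0 = m_2 = 0.
Hence m_0 = 0, m_1 = -21, m_2 = 0.
On [2, 3], with S_0(x) = a_0 + b_0·(x - 2) + c_0·(x - 2)² + d_0·(x - 2)³: c_0 = m_0/2 = 0, d_0 = (m_1 - m_0)/(6h_0) = -7/2, b_0 = Δ_0 - h_0(2m_0 + m_1)/6 = 13/2.

-3.5000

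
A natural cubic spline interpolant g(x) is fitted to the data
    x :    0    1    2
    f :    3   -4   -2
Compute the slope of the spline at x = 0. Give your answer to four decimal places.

-9.2500

Put M_i = g'' at the i-th knot. Here h = (1, 1) and Δ = (-7, 2), so the interior equations h_(i-1)·M_(i-1) + 2(h_(i-1)+h_i)·M_i + h_i·M_(i+1) = 6(Δ_i − Δ_(i-1)) read
  1·M_0 + 4·M_1 + 1·M_2 = 6(Δ_1 - Δ_0) = 54
Natural end conditions: M_0 = M_2 = 0.
Solving: M_0 = 0, M_1 = 27/2, M_2 = 0.
On [0, 1], g'(x) = b_0 + 2c_0·x + 3d_0·x² with b_0 = Δ_0 - h_0(2M_0 + M_1)/6 = -37/4, c_0 = M_0/2 = 0, d_0 = (M_1 - M_0)/(6h_0) = 9/4. So g'(0) = -37/4.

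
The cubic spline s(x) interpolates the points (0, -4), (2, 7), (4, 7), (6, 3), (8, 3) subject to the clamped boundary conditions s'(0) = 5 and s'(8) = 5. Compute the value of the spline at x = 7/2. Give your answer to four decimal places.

7.8027

Write M_i for s''(x_i). With h_i = 2, 2, 2, 2 and divided differences Δ_i = 11/2, 0, -2, 0, the continuity of s' gives the tridiagonal system
  2·M_0 + 8·M_1 + 2·M_2 = 6(Δ_1 - Δ_0) = -33
  2·M_1 + 8·M_2 + 2·M_3 = 6(Δ_2 - Δ_1) = -12
  2·M_2 + 8·M_3 + 2·M_4 = 6(Δ_3 - Δ_2) = 12
Clamped end conditions give two more equations: 2h_0·M_0 + h_0·M_1 = 6(Δ_0 - s'(0)) = 3 and h_3·M_3 + 2h_3·M_4 = 6(s'(8) - Δ_3) = 30.
Hence M_0 = 51/16, M_1 = -39/8, M_2 = -3/16, M_3 = -3/8, M_4 = 123/16.
On [2, 4], s(x) = 7 + 53/16·(x - 2) - 39/16·(x - 2)² + 25/64·(x - 2)³.
With (x - 2) = 3/2: s(7/2) = 3995/512.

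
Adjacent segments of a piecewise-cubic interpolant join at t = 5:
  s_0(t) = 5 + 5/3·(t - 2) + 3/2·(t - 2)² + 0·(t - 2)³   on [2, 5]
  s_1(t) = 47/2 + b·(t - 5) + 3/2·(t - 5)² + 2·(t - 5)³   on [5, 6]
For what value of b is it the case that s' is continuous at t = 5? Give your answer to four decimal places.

s_0'(t) = 5/3 + 3·(t - 2) + 0·(t - 2)², so s_0'(5) = 32/3. On the right, s_1'(5) = b, so b = 32/3.

10.6667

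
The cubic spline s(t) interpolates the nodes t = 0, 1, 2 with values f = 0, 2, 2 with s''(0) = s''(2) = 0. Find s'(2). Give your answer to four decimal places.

With σ_i denoting the second derivative at x_i, h_i = 1, 1, and Δ_i = (y_(i+1) − y_i)/h_i = 2, 0:
  1·σ_0 + 4·σ_1 + 1·σ_2 = 6(Δ_1 - Δ_0) = -12
Natural end conditions: σ_0 = σ_2 = 0.
Hence σ_0 = 0, σ_1 = -3, σ_2 = 0.
On [1, 2], s'(t) = b_1 + 2c_1·(t - 1) + 3d_1·(t - 1)² with b_1 = Δ_1 - h_1(2σ_1 + σ_2)/6 = 1, c_1 = σ_1/2 = -3/2, d_1 = (σ_2 - σ_1)/(6h_1) = 1/2. So s'(2) = -1/2.

-0.5000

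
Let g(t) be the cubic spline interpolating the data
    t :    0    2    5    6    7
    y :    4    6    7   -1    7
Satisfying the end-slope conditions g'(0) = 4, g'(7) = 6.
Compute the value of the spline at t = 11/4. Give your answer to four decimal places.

Write σ_i for g''(x_i). With h_i = 2, 3, 1, 1 and divided differences Δ_i = 1, 1/3, -8, 8, the continuity of g' gives the tridiagonal system
  2·σ_0 + 10·σ_1 + 3·σ_2 = 6(Δ_1 - Δ_0) = -4
  3·σ_1 + 8·σ_2 + 1·σ_3 = 6(Δ_2 - Δ_1) = -50
  1·σ_2 + 4·σ_3 + 1·σ_4 = 6(Δ_3 - Δ_2) = 96
Clamped end conditions give two more equations: 2h_0·σ_0 + h_0·σ_1 = 6(Δ_0 - g'(0)) = -18 and h_3·σ_3 + 2h_3·σ_4 = 6(g'(7) - Δ_3) = -12.
Forward elimination and back-substitution give σ_0 = -1913/282, σ_1 = 644/141, σ_2 = -1697/141, σ_3 = 4594/141, σ_4 = -3143/141.
On [2, 5], g(t) = 6 + 503/282·(t - 2) + 322/141·(t - 2)² - 2341/2538·(t - 2)³.
With (t - 2) = 3/4: g(11/4) = 49531/6016.

8.2332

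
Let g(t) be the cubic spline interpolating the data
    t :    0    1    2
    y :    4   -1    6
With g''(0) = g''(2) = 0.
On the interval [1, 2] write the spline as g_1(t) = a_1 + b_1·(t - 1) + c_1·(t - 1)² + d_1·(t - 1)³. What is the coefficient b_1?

1

With σ_i denoting the second derivative at x_i, h_i = 1, 1, and Δ_i = (y_(i+1) − y_i)/h_i = -5, 7:
  1·σ_0 + 4·σ_1 + 1·σ_2 = 6(Δ_1 - Δ_0) = 72
Natural end conditions: σ_0 = σ_2 = 0.
Solving: σ_0 = 0, σ_1 = 18, σ_2 = 0.
On [1, 2], with g_1(t) = a_1 + b_1·(t - 1) + c_1·(t - 1)² + d_1·(t - 1)³: c_1 = σ_1/2 = 9, d_1 = (σ_2 - σ_1)/(6h_1) = -3, b_1 = Δ_1 - h_1(2σ_1 + σ_2)/6 = 1.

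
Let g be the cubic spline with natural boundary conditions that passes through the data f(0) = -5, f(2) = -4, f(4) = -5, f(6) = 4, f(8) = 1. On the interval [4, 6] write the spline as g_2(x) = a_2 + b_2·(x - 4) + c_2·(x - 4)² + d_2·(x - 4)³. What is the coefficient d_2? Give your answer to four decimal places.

-0.9777

Write M_i for g''(x_i). With h_i = 2, 2, 2, 2 and divided differences Δ_i = 1/2, -1/2, 9/2, -3/2, the continuity of g' gives the tridiagonal system
  2·M_0 + 8·M_1 + 2·M_2 = 6(Δ_1 - Δ_0) = -6
  2·M_1 + 8·M_2 + 2·M_3 = 6(Δ_2 - Δ_1) = 30
  2·M_2 + 8·M_3 + 2·M_4 = 6(Δ_3 - Δ_2) = -36
Natural end conditions: M_0 = M_4 = 0.
Hence M_0 = 0, M_1 = -123/56, M_2 = 81/14, M_3 = -333/56, M_4 = 0.
On [4, 6], with g_2(x) = a_2 + b_2·(x - 4) + c_2·(x - 4)² + d_2·(x - 4)³: c_2 = M_2/2 = 81/28, d_2 = (M_3 - M_2)/(6h_2) = -219/224, b_2 = Δ_2 - h_2(2M_2 + M_3)/6 = 21/8.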